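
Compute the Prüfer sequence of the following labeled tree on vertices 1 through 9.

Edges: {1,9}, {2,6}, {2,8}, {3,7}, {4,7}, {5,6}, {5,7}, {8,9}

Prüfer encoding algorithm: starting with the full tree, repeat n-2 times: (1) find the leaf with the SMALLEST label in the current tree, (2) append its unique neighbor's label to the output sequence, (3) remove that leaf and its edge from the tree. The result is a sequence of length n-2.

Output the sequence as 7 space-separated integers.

Step 1: leaves = {1,3,4}. Remove smallest leaf 1, emit neighbor 9.
Step 2: leaves = {3,4,9}. Remove smallest leaf 3, emit neighbor 7.
Step 3: leaves = {4,9}. Remove smallest leaf 4, emit neighbor 7.
Step 4: leaves = {7,9}. Remove smallest leaf 7, emit neighbor 5.
Step 5: leaves = {5,9}. Remove smallest leaf 5, emit neighbor 6.
Step 6: leaves = {6,9}. Remove smallest leaf 6, emit neighbor 2.
Step 7: leaves = {2,9}. Remove smallest leaf 2, emit neighbor 8.
Done: 2 vertices remain (8, 9). Sequence = [9 7 7 5 6 2 8]

Answer: 9 7 7 5 6 2 8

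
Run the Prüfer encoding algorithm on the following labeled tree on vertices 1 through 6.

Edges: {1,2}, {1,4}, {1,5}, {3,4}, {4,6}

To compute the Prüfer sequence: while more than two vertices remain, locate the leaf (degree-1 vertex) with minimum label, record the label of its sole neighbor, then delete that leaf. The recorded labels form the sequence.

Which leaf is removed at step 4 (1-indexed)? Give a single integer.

Answer: 1

Derivation:
Step 1: current leaves = {2,3,5,6}. Remove leaf 2 (neighbor: 1).
Step 2: current leaves = {3,5,6}. Remove leaf 3 (neighbor: 4).
Step 3: current leaves = {5,6}. Remove leaf 5 (neighbor: 1).
Step 4: current leaves = {1,6}. Remove leaf 1 (neighbor: 4).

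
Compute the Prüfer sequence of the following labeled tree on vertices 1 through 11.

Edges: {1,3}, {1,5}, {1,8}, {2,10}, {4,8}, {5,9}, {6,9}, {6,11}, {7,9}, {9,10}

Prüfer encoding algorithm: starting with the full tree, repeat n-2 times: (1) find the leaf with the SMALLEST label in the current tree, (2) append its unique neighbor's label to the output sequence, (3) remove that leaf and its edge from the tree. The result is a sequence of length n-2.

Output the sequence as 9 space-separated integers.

Answer: 10 1 8 9 1 5 9 9 6

Derivation:
Step 1: leaves = {2,3,4,7,11}. Remove smallest leaf 2, emit neighbor 10.
Step 2: leaves = {3,4,7,10,11}. Remove smallest leaf 3, emit neighbor 1.
Step 3: leaves = {4,7,10,11}. Remove smallest leaf 4, emit neighbor 8.
Step 4: leaves = {7,8,10,11}. Remove smallest leaf 7, emit neighbor 9.
Step 5: leaves = {8,10,11}. Remove smallest leaf 8, emit neighbor 1.
Step 6: leaves = {1,10,11}. Remove smallest leaf 1, emit neighbor 5.
Step 7: leaves = {5,10,11}. Remove smallest leaf 5, emit neighbor 9.
Step 8: leaves = {10,11}. Remove smallest leaf 10, emit neighbor 9.
Step 9: leaves = {9,11}. Remove smallest leaf 9, emit neighbor 6.
Done: 2 vertices remain (6, 11). Sequence = [10 1 8 9 1 5 9 9 6]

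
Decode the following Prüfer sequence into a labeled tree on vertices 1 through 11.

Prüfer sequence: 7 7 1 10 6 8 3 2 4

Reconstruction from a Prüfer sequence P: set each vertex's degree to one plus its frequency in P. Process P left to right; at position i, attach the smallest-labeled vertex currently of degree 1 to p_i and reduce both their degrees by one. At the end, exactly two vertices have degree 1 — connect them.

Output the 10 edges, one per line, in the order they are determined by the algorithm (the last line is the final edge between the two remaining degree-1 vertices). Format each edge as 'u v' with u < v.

Answer: 5 7
7 9
1 7
1 10
6 10
6 8
3 8
2 3
2 4
4 11

Derivation:
Initial degrees: {1:2, 2:2, 3:2, 4:2, 5:1, 6:2, 7:3, 8:2, 9:1, 10:2, 11:1}
Step 1: smallest deg-1 vertex = 5, p_1 = 7. Add edge {5,7}. Now deg[5]=0, deg[7]=2.
Step 2: smallest deg-1 vertex = 9, p_2 = 7. Add edge {7,9}. Now deg[9]=0, deg[7]=1.
Step 3: smallest deg-1 vertex = 7, p_3 = 1. Add edge {1,7}. Now deg[7]=0, deg[1]=1.
Step 4: smallest deg-1 vertex = 1, p_4 = 10. Add edge {1,10}. Now deg[1]=0, deg[10]=1.
Step 5: smallest deg-1 vertex = 10, p_5 = 6. Add edge {6,10}. Now deg[10]=0, deg[6]=1.
Step 6: smallest deg-1 vertex = 6, p_6 = 8. Add edge {6,8}. Now deg[6]=0, deg[8]=1.
Step 7: smallest deg-1 vertex = 8, p_7 = 3. Add edge {3,8}. Now deg[8]=0, deg[3]=1.
Step 8: smallest deg-1 vertex = 3, p_8 = 2. Add edge {2,3}. Now deg[3]=0, deg[2]=1.
Step 9: smallest deg-1 vertex = 2, p_9 = 4. Add edge {2,4}. Now deg[2]=0, deg[4]=1.
Final: two remaining deg-1 vertices are 4, 11. Add edge {4,11}.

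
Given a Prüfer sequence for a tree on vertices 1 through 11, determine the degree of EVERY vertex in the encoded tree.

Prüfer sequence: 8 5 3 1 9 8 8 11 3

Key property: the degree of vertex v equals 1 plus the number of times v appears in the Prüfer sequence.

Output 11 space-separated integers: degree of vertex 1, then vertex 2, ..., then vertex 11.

Answer: 2 1 3 1 2 1 1 4 2 1 2

Derivation:
p_1 = 8: count[8] becomes 1
p_2 = 5: count[5] becomes 1
p_3 = 3: count[3] becomes 1
p_4 = 1: count[1] becomes 1
p_5 = 9: count[9] becomes 1
p_6 = 8: count[8] becomes 2
p_7 = 8: count[8] becomes 3
p_8 = 11: count[11] becomes 1
p_9 = 3: count[3] becomes 2
Degrees (1 + count): deg[1]=1+1=2, deg[2]=1+0=1, deg[3]=1+2=3, deg[4]=1+0=1, deg[5]=1+1=2, deg[6]=1+0=1, deg[7]=1+0=1, deg[8]=1+3=4, deg[9]=1+1=2, deg[10]=1+0=1, deg[11]=1+1=2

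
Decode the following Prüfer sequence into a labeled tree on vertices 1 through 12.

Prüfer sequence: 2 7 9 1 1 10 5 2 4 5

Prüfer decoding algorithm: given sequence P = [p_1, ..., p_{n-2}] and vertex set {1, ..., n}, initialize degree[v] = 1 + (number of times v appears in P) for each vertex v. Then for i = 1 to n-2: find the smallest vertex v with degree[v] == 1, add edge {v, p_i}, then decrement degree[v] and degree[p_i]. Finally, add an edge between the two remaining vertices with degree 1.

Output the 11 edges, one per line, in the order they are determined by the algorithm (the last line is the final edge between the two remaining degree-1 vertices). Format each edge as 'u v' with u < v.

Initial degrees: {1:3, 2:3, 3:1, 4:2, 5:3, 6:1, 7:2, 8:1, 9:2, 10:2, 11:1, 12:1}
Step 1: smallest deg-1 vertex = 3, p_1 = 2. Add edge {2,3}. Now deg[3]=0, deg[2]=2.
Step 2: smallest deg-1 vertex = 6, p_2 = 7. Add edge {6,7}. Now deg[6]=0, deg[7]=1.
Step 3: smallest deg-1 vertex = 7, p_3 = 9. Add edge {7,9}. Now deg[7]=0, deg[9]=1.
Step 4: smallest deg-1 vertex = 8, p_4 = 1. Add edge {1,8}. Now deg[8]=0, deg[1]=2.
Step 5: smallest deg-1 vertex = 9, p_5 = 1. Add edge {1,9}. Now deg[9]=0, deg[1]=1.
Step 6: smallest deg-1 vertex = 1, p_6 = 10. Add edge {1,10}. Now deg[1]=0, deg[10]=1.
Step 7: smallest deg-1 vertex = 10, p_7 = 5. Add edge {5,10}. Now deg[10]=0, deg[5]=2.
Step 8: smallest deg-1 vertex = 11, p_8 = 2. Add edge {2,11}. Now deg[11]=0, deg[2]=1.
Step 9: smallest deg-1 vertex = 2, p_9 = 4. Add edge {2,4}. Now deg[2]=0, deg[4]=1.
Step 10: smallest deg-1 vertex = 4, p_10 = 5. Add edge {4,5}. Now deg[4]=0, deg[5]=1.
Final: two remaining deg-1 vertices are 5, 12. Add edge {5,12}.

Answer: 2 3
6 7
7 9
1 8
1 9
1 10
5 10
2 11
2 4
4 5
5 12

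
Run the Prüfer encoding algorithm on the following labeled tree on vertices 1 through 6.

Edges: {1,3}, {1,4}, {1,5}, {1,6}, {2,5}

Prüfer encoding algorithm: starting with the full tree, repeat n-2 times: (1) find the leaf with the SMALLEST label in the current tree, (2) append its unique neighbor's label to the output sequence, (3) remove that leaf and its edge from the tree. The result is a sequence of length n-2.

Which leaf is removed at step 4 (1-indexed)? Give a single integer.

Step 1: current leaves = {2,3,4,6}. Remove leaf 2 (neighbor: 5).
Step 2: current leaves = {3,4,5,6}. Remove leaf 3 (neighbor: 1).
Step 3: current leaves = {4,5,6}. Remove leaf 4 (neighbor: 1).
Step 4: current leaves = {5,6}. Remove leaf 5 (neighbor: 1).

Answer: 5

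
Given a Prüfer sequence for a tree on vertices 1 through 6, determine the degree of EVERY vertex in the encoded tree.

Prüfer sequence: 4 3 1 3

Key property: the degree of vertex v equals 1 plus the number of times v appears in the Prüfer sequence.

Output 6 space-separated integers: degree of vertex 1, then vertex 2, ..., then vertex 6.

p_1 = 4: count[4] becomes 1
p_2 = 3: count[3] becomes 1
p_3 = 1: count[1] becomes 1
p_4 = 3: count[3] becomes 2
Degrees (1 + count): deg[1]=1+1=2, deg[2]=1+0=1, deg[3]=1+2=3, deg[4]=1+1=2, deg[5]=1+0=1, deg[6]=1+0=1

Answer: 2 1 3 2 1 1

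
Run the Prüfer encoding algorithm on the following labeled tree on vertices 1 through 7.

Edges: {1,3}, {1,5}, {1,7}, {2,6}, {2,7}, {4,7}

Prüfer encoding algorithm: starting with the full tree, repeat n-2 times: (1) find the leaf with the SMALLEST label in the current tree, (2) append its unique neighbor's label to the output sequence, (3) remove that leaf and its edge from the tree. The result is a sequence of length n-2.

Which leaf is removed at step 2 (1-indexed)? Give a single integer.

Step 1: current leaves = {3,4,5,6}. Remove leaf 3 (neighbor: 1).
Step 2: current leaves = {4,5,6}. Remove leaf 4 (neighbor: 7).

Answer: 4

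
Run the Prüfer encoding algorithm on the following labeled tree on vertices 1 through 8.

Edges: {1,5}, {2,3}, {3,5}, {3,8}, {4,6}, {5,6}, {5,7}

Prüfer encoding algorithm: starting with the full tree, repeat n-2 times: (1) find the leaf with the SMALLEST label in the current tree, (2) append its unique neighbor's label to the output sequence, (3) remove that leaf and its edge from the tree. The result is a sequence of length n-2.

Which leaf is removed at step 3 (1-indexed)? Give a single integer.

Step 1: current leaves = {1,2,4,7,8}. Remove leaf 1 (neighbor: 5).
Step 2: current leaves = {2,4,7,8}. Remove leaf 2 (neighbor: 3).
Step 3: current leaves = {4,7,8}. Remove leaf 4 (neighbor: 6).

Answer: 4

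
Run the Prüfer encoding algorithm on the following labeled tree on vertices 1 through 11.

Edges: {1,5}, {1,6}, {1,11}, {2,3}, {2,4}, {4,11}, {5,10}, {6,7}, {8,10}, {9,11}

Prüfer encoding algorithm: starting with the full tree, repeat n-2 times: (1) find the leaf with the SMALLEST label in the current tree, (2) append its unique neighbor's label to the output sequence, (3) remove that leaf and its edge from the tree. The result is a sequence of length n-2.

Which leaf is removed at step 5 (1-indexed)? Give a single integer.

Answer: 6

Derivation:
Step 1: current leaves = {3,7,8,9}. Remove leaf 3 (neighbor: 2).
Step 2: current leaves = {2,7,8,9}. Remove leaf 2 (neighbor: 4).
Step 3: current leaves = {4,7,8,9}. Remove leaf 4 (neighbor: 11).
Step 4: current leaves = {7,8,9}. Remove leaf 7 (neighbor: 6).
Step 5: current leaves = {6,8,9}. Remove leaf 6 (neighbor: 1).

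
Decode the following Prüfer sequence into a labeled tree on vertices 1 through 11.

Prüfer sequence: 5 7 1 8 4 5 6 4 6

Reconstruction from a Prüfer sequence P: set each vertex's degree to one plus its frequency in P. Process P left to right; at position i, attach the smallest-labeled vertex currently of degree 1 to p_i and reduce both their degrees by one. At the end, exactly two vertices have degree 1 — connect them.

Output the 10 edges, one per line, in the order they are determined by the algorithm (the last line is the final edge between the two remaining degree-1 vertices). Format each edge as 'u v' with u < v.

Initial degrees: {1:2, 2:1, 3:1, 4:3, 5:3, 6:3, 7:2, 8:2, 9:1, 10:1, 11:1}
Step 1: smallest deg-1 vertex = 2, p_1 = 5. Add edge {2,5}. Now deg[2]=0, deg[5]=2.
Step 2: smallest deg-1 vertex = 3, p_2 = 7. Add edge {3,7}. Now deg[3]=0, deg[7]=1.
Step 3: smallest deg-1 vertex = 7, p_3 = 1. Add edge {1,7}. Now deg[7]=0, deg[1]=1.
Step 4: smallest deg-1 vertex = 1, p_4 = 8. Add edge {1,8}. Now deg[1]=0, deg[8]=1.
Step 5: smallest deg-1 vertex = 8, p_5 = 4. Add edge {4,8}. Now deg[8]=0, deg[4]=2.
Step 6: smallest deg-1 vertex = 9, p_6 = 5. Add edge {5,9}. Now deg[9]=0, deg[5]=1.
Step 7: smallest deg-1 vertex = 5, p_7 = 6. Add edge {5,6}. Now deg[5]=0, deg[6]=2.
Step 8: smallest deg-1 vertex = 10, p_8 = 4. Add edge {4,10}. Now deg[10]=0, deg[4]=1.
Step 9: smallest deg-1 vertex = 4, p_9 = 6. Add edge {4,6}. Now deg[4]=0, deg[6]=1.
Final: two remaining deg-1 vertices are 6, 11. Add edge {6,11}.

Answer: 2 5
3 7
1 7
1 8
4 8
5 9
5 6
4 10
4 6
6 11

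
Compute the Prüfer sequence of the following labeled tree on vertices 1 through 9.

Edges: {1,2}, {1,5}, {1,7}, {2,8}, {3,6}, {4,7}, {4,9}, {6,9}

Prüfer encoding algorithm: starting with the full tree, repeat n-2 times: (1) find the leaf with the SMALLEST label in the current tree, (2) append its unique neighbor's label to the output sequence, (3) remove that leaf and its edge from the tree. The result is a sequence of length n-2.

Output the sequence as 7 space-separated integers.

Answer: 6 1 9 2 1 7 4

Derivation:
Step 1: leaves = {3,5,8}. Remove smallest leaf 3, emit neighbor 6.
Step 2: leaves = {5,6,8}. Remove smallest leaf 5, emit neighbor 1.
Step 3: leaves = {6,8}. Remove smallest leaf 6, emit neighbor 9.
Step 4: leaves = {8,9}. Remove smallest leaf 8, emit neighbor 2.
Step 5: leaves = {2,9}. Remove smallest leaf 2, emit neighbor 1.
Step 6: leaves = {1,9}. Remove smallest leaf 1, emit neighbor 7.
Step 7: leaves = {7,9}. Remove smallest leaf 7, emit neighbor 4.
Done: 2 vertices remain (4, 9). Sequence = [6 1 9 2 1 7 4]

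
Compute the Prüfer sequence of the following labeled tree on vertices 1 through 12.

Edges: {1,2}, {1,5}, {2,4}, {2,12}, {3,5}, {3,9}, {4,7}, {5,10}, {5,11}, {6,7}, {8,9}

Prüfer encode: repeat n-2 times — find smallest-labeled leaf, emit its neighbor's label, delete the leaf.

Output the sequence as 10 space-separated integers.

Step 1: leaves = {6,8,10,11,12}. Remove smallest leaf 6, emit neighbor 7.
Step 2: leaves = {7,8,10,11,12}. Remove smallest leaf 7, emit neighbor 4.
Step 3: leaves = {4,8,10,11,12}. Remove smallest leaf 4, emit neighbor 2.
Step 4: leaves = {8,10,11,12}. Remove smallest leaf 8, emit neighbor 9.
Step 5: leaves = {9,10,11,12}. Remove smallest leaf 9, emit neighbor 3.
Step 6: leaves = {3,10,11,12}. Remove smallest leaf 3, emit neighbor 5.
Step 7: leaves = {10,11,12}. Remove smallest leaf 10, emit neighbor 5.
Step 8: leaves = {11,12}. Remove smallest leaf 11, emit neighbor 5.
Step 9: leaves = {5,12}. Remove smallest leaf 5, emit neighbor 1.
Step 10: leaves = {1,12}. Remove smallest leaf 1, emit neighbor 2.
Done: 2 vertices remain (2, 12). Sequence = [7 4 2 9 3 5 5 5 1 2]

Answer: 7 4 2 9 3 5 5 5 1 2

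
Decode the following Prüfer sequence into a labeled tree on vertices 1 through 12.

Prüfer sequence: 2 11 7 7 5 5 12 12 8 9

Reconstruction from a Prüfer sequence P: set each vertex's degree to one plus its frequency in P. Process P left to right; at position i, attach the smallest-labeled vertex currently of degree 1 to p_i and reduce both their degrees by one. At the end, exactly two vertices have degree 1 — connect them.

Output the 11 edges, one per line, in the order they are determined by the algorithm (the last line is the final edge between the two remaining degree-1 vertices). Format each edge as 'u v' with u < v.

Answer: 1 2
2 11
3 7
4 7
5 6
5 7
5 12
10 12
8 11
8 9
9 12

Derivation:
Initial degrees: {1:1, 2:2, 3:1, 4:1, 5:3, 6:1, 7:3, 8:2, 9:2, 10:1, 11:2, 12:3}
Step 1: smallest deg-1 vertex = 1, p_1 = 2. Add edge {1,2}. Now deg[1]=0, deg[2]=1.
Step 2: smallest deg-1 vertex = 2, p_2 = 11. Add edge {2,11}. Now deg[2]=0, deg[11]=1.
Step 3: smallest deg-1 vertex = 3, p_3 = 7. Add edge {3,7}. Now deg[3]=0, deg[7]=2.
Step 4: smallest deg-1 vertex = 4, p_4 = 7. Add edge {4,7}. Now deg[4]=0, deg[7]=1.
Step 5: smallest deg-1 vertex = 6, p_5 = 5. Add edge {5,6}. Now deg[6]=0, deg[5]=2.
Step 6: smallest deg-1 vertex = 7, p_6 = 5. Add edge {5,7}. Now deg[7]=0, deg[5]=1.
Step 7: smallest deg-1 vertex = 5, p_7 = 12. Add edge {5,12}. Now deg[5]=0, deg[12]=2.
Step 8: smallest deg-1 vertex = 10, p_8 = 12. Add edge {10,12}. Now deg[10]=0, deg[12]=1.
Step 9: smallest deg-1 vertex = 11, p_9 = 8. Add edge {8,11}. Now deg[11]=0, deg[8]=1.
Step 10: smallest deg-1 vertex = 8, p_10 = 9. Add edge {8,9}. Now deg[8]=0, deg[9]=1.
Final: two remaining deg-1 vertices are 9, 12. Add edge {9,12}.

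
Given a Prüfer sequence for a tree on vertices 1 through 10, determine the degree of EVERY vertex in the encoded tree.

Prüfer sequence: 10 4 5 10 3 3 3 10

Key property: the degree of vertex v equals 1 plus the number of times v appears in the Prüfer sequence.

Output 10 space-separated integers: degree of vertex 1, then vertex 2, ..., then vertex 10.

p_1 = 10: count[10] becomes 1
p_2 = 4: count[4] becomes 1
p_3 = 5: count[5] becomes 1
p_4 = 10: count[10] becomes 2
p_5 = 3: count[3] becomes 1
p_6 = 3: count[3] becomes 2
p_7 = 3: count[3] becomes 3
p_8 = 10: count[10] becomes 3
Degrees (1 + count): deg[1]=1+0=1, deg[2]=1+0=1, deg[3]=1+3=4, deg[4]=1+1=2, deg[5]=1+1=2, deg[6]=1+0=1, deg[7]=1+0=1, deg[8]=1+0=1, deg[9]=1+0=1, deg[10]=1+3=4

Answer: 1 1 4 2 2 1 1 1 1 4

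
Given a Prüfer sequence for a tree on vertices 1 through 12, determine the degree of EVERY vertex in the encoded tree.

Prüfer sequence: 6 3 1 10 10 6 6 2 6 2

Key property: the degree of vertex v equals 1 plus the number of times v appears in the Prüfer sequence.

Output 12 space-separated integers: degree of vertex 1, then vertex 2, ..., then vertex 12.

Answer: 2 3 2 1 1 5 1 1 1 3 1 1

Derivation:
p_1 = 6: count[6] becomes 1
p_2 = 3: count[3] becomes 1
p_3 = 1: count[1] becomes 1
p_4 = 10: count[10] becomes 1
p_5 = 10: count[10] becomes 2
p_6 = 6: count[6] becomes 2
p_7 = 6: count[6] becomes 3
p_8 = 2: count[2] becomes 1
p_9 = 6: count[6] becomes 4
p_10 = 2: count[2] becomes 2
Degrees (1 + count): deg[1]=1+1=2, deg[2]=1+2=3, deg[3]=1+1=2, deg[4]=1+0=1, deg[5]=1+0=1, deg[6]=1+4=5, deg[7]=1+0=1, deg[8]=1+0=1, deg[9]=1+0=1, deg[10]=1+2=3, deg[11]=1+0=1, deg[12]=1+0=1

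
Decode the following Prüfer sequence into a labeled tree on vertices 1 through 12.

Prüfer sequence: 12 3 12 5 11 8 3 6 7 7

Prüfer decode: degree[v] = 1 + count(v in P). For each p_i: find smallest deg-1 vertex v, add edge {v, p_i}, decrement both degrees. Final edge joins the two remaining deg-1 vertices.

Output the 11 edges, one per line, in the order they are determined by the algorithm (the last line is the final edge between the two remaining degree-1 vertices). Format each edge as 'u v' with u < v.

Answer: 1 12
2 3
4 12
5 9
5 11
8 10
3 8
3 6
6 7
7 11
7 12

Derivation:
Initial degrees: {1:1, 2:1, 3:3, 4:1, 5:2, 6:2, 7:3, 8:2, 9:1, 10:1, 11:2, 12:3}
Step 1: smallest deg-1 vertex = 1, p_1 = 12. Add edge {1,12}. Now deg[1]=0, deg[12]=2.
Step 2: smallest deg-1 vertex = 2, p_2 = 3. Add edge {2,3}. Now deg[2]=0, deg[3]=2.
Step 3: smallest deg-1 vertex = 4, p_3 = 12. Add edge {4,12}. Now deg[4]=0, deg[12]=1.
Step 4: smallest deg-1 vertex = 9, p_4 = 5. Add edge {5,9}. Now deg[9]=0, deg[5]=1.
Step 5: smallest deg-1 vertex = 5, p_5 = 11. Add edge {5,11}. Now deg[5]=0, deg[11]=1.
Step 6: smallest deg-1 vertex = 10, p_6 = 8. Add edge {8,10}. Now deg[10]=0, deg[8]=1.
Step 7: smallest deg-1 vertex = 8, p_7 = 3. Add edge {3,8}. Now deg[8]=0, deg[3]=1.
Step 8: smallest deg-1 vertex = 3, p_8 = 6. Add edge {3,6}. Now deg[3]=0, deg[6]=1.
Step 9: smallest deg-1 vertex = 6, p_9 = 7. Add edge {6,7}. Now deg[6]=0, deg[7]=2.
Step 10: smallest deg-1 vertex = 11, p_10 = 7. Add edge {7,11}. Now deg[11]=0, deg[7]=1.
Final: two remaining deg-1 vertices are 7, 12. Add edge {7,12}.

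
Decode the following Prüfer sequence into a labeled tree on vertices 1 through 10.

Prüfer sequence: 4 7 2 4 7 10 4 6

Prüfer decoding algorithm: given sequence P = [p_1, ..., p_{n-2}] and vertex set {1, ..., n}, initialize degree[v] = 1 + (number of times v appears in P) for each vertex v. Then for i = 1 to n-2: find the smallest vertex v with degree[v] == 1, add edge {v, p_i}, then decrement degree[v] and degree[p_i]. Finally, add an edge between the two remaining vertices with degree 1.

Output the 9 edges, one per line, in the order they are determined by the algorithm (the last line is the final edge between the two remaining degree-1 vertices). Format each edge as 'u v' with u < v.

Initial degrees: {1:1, 2:2, 3:1, 4:4, 5:1, 6:2, 7:3, 8:1, 9:1, 10:2}
Step 1: smallest deg-1 vertex = 1, p_1 = 4. Add edge {1,4}. Now deg[1]=0, deg[4]=3.
Step 2: smallest deg-1 vertex = 3, p_2 = 7. Add edge {3,7}. Now deg[3]=0, deg[7]=2.
Step 3: smallest deg-1 vertex = 5, p_3 = 2. Add edge {2,5}. Now deg[5]=0, deg[2]=1.
Step 4: smallest deg-1 vertex = 2, p_4 = 4. Add edge {2,4}. Now deg[2]=0, deg[4]=2.
Step 5: smallest deg-1 vertex = 8, p_5 = 7. Add edge {7,8}. Now deg[8]=0, deg[7]=1.
Step 6: smallest deg-1 vertex = 7, p_6 = 10. Add edge {7,10}. Now deg[7]=0, deg[10]=1.
Step 7: smallest deg-1 vertex = 9, p_7 = 4. Add edge {4,9}. Now deg[9]=0, deg[4]=1.
Step 8: smallest deg-1 vertex = 4, p_8 = 6. Add edge {4,6}. Now deg[4]=0, deg[6]=1.
Final: two remaining deg-1 vertices are 6, 10. Add edge {6,10}.

Answer: 1 4
3 7
2 5
2 4
7 8
7 10
4 9
4 6
6 10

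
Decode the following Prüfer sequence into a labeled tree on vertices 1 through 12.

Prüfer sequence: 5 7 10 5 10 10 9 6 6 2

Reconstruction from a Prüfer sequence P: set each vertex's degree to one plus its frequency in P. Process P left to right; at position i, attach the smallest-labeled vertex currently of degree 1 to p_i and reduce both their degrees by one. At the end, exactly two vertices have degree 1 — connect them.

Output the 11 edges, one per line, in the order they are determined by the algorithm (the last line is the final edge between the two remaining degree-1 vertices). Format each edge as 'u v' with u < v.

Initial degrees: {1:1, 2:2, 3:1, 4:1, 5:3, 6:3, 7:2, 8:1, 9:2, 10:4, 11:1, 12:1}
Step 1: smallest deg-1 vertex = 1, p_1 = 5. Add edge {1,5}. Now deg[1]=0, deg[5]=2.
Step 2: smallest deg-1 vertex = 3, p_2 = 7. Add edge {3,7}. Now deg[3]=0, deg[7]=1.
Step 3: smallest deg-1 vertex = 4, p_3 = 10. Add edge {4,10}. Now deg[4]=0, deg[10]=3.
Step 4: smallest deg-1 vertex = 7, p_4 = 5. Add edge {5,7}. Now deg[7]=0, deg[5]=1.
Step 5: smallest deg-1 vertex = 5, p_5 = 10. Add edge {5,10}. Now deg[5]=0, deg[10]=2.
Step 6: smallest deg-1 vertex = 8, p_6 = 10. Add edge {8,10}. Now deg[8]=0, deg[10]=1.
Step 7: smallest deg-1 vertex = 10, p_7 = 9. Add edge {9,10}. Now deg[10]=0, deg[9]=1.
Step 8: smallest deg-1 vertex = 9, p_8 = 6. Add edge {6,9}. Now deg[9]=0, deg[6]=2.
Step 9: smallest deg-1 vertex = 11, p_9 = 6. Add edge {6,11}. Now deg[11]=0, deg[6]=1.
Step 10: smallest deg-1 vertex = 6, p_10 = 2. Add edge {2,6}. Now deg[6]=0, deg[2]=1.
Final: two remaining deg-1 vertices are 2, 12. Add edge {2,12}.

Answer: 1 5
3 7
4 10
5 7
5 10
8 10
9 10
6 9
6 11
2 6
2 12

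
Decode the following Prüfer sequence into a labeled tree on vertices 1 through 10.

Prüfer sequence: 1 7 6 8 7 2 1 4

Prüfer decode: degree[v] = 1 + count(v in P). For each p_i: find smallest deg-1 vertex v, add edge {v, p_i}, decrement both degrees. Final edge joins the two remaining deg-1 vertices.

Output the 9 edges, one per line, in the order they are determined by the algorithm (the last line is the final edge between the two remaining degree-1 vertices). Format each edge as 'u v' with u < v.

Answer: 1 3
5 7
6 9
6 8
7 8
2 7
1 2
1 4
4 10

Derivation:
Initial degrees: {1:3, 2:2, 3:1, 4:2, 5:1, 6:2, 7:3, 8:2, 9:1, 10:1}
Step 1: smallest deg-1 vertex = 3, p_1 = 1. Add edge {1,3}. Now deg[3]=0, deg[1]=2.
Step 2: smallest deg-1 vertex = 5, p_2 = 7. Add edge {5,7}. Now deg[5]=0, deg[7]=2.
Step 3: smallest deg-1 vertex = 9, p_3 = 6. Add edge {6,9}. Now deg[9]=0, deg[6]=1.
Step 4: smallest deg-1 vertex = 6, p_4 = 8. Add edge {6,8}. Now deg[6]=0, deg[8]=1.
Step 5: smallest deg-1 vertex = 8, p_5 = 7. Add edge {7,8}. Now deg[8]=0, deg[7]=1.
Step 6: smallest deg-1 vertex = 7, p_6 = 2. Add edge {2,7}. Now deg[7]=0, deg[2]=1.
Step 7: smallest deg-1 vertex = 2, p_7 = 1. Add edge {1,2}. Now deg[2]=0, deg[1]=1.
Step 8: smallest deg-1 vertex = 1, p_8 = 4. Add edge {1,4}. Now deg[1]=0, deg[4]=1.
Final: two remaining deg-1 vertices are 4, 10. Add edge {4,10}.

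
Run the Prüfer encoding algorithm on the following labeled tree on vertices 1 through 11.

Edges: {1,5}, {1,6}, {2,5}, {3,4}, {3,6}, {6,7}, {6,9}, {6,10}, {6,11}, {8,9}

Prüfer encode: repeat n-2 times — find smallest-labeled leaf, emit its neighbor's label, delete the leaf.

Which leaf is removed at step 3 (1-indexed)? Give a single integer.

Step 1: current leaves = {2,4,7,8,10,11}. Remove leaf 2 (neighbor: 5).
Step 2: current leaves = {4,5,7,8,10,11}. Remove leaf 4 (neighbor: 3).
Step 3: current leaves = {3,5,7,8,10,11}. Remove leaf 3 (neighbor: 6).

Answer: 3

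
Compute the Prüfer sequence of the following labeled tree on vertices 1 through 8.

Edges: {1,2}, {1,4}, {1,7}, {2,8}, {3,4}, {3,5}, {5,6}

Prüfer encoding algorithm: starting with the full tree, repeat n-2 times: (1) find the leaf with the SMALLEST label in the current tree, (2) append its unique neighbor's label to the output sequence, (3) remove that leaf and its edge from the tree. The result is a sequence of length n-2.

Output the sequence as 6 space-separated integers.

Step 1: leaves = {6,7,8}. Remove smallest leaf 6, emit neighbor 5.
Step 2: leaves = {5,7,8}. Remove smallest leaf 5, emit neighbor 3.
Step 3: leaves = {3,7,8}. Remove smallest leaf 3, emit neighbor 4.
Step 4: leaves = {4,7,8}. Remove smallest leaf 4, emit neighbor 1.
Step 5: leaves = {7,8}. Remove smallest leaf 7, emit neighbor 1.
Step 6: leaves = {1,8}. Remove smallest leaf 1, emit neighbor 2.
Done: 2 vertices remain (2, 8). Sequence = [5 3 4 1 1 2]

Answer: 5 3 4 1 1 2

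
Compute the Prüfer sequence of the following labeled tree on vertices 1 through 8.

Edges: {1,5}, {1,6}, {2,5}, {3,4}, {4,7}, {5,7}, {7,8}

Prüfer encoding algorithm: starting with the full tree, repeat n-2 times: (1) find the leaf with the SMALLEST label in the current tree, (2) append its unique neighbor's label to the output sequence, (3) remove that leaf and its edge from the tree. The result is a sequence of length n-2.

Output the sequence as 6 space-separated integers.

Answer: 5 4 7 1 5 7

Derivation:
Step 1: leaves = {2,3,6,8}. Remove smallest leaf 2, emit neighbor 5.
Step 2: leaves = {3,6,8}. Remove smallest leaf 3, emit neighbor 4.
Step 3: leaves = {4,6,8}. Remove smallest leaf 4, emit neighbor 7.
Step 4: leaves = {6,8}. Remove smallest leaf 6, emit neighbor 1.
Step 5: leaves = {1,8}. Remove smallest leaf 1, emit neighbor 5.
Step 6: leaves = {5,8}. Remove smallest leaf 5, emit neighbor 7.
Done: 2 vertices remain (7, 8). Sequence = [5 4 7 1 5 7]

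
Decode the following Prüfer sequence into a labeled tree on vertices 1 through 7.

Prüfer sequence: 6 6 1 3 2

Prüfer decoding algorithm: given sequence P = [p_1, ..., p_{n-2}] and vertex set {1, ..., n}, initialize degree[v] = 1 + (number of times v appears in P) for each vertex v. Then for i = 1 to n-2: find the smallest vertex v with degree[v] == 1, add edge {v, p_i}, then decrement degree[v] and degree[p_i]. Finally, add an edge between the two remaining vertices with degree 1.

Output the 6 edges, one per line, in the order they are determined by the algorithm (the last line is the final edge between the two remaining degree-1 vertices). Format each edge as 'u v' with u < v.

Initial degrees: {1:2, 2:2, 3:2, 4:1, 5:1, 6:3, 7:1}
Step 1: smallest deg-1 vertex = 4, p_1 = 6. Add edge {4,6}. Now deg[4]=0, deg[6]=2.
Step 2: smallest deg-1 vertex = 5, p_2 = 6. Add edge {5,6}. Now deg[5]=0, deg[6]=1.
Step 3: smallest deg-1 vertex = 6, p_3 = 1. Add edge {1,6}. Now deg[6]=0, deg[1]=1.
Step 4: smallest deg-1 vertex = 1, p_4 = 3. Add edge {1,3}. Now deg[1]=0, deg[3]=1.
Step 5: smallest deg-1 vertex = 3, p_5 = 2. Add edge {2,3}. Now deg[3]=0, deg[2]=1.
Final: two remaining deg-1 vertices are 2, 7. Add edge {2,7}.

Answer: 4 6
5 6
1 6
1 3
2 3
2 7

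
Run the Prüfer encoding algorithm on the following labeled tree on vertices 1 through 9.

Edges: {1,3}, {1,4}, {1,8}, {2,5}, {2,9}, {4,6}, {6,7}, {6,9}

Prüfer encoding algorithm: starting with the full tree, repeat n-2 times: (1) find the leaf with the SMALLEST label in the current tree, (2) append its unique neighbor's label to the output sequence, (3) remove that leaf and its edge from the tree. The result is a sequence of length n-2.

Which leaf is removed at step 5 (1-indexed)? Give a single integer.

Answer: 8

Derivation:
Step 1: current leaves = {3,5,7,8}. Remove leaf 3 (neighbor: 1).
Step 2: current leaves = {5,7,8}. Remove leaf 5 (neighbor: 2).
Step 3: current leaves = {2,7,8}. Remove leaf 2 (neighbor: 9).
Step 4: current leaves = {7,8,9}. Remove leaf 7 (neighbor: 6).
Step 5: current leaves = {8,9}. Remove leaf 8 (neighbor: 1).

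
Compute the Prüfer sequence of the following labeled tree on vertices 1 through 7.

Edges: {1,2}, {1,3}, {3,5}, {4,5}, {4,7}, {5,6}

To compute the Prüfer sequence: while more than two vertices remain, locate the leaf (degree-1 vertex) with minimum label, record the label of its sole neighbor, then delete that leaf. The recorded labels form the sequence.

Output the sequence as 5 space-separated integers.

Step 1: leaves = {2,6,7}. Remove smallest leaf 2, emit neighbor 1.
Step 2: leaves = {1,6,7}. Remove smallest leaf 1, emit neighbor 3.
Step 3: leaves = {3,6,7}. Remove smallest leaf 3, emit neighbor 5.
Step 4: leaves = {6,7}. Remove smallest leaf 6, emit neighbor 5.
Step 5: leaves = {5,7}. Remove smallest leaf 5, emit neighbor 4.
Done: 2 vertices remain (4, 7). Sequence = [1 3 5 5 4]

Answer: 1 3 5 5 4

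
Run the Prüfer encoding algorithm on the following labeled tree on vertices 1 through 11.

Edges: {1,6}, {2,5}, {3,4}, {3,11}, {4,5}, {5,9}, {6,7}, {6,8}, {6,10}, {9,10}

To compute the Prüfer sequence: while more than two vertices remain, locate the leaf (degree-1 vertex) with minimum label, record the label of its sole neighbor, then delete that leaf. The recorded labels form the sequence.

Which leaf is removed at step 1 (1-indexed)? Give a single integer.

Answer: 1

Derivation:
Step 1: current leaves = {1,2,7,8,11}. Remove leaf 1 (neighbor: 6).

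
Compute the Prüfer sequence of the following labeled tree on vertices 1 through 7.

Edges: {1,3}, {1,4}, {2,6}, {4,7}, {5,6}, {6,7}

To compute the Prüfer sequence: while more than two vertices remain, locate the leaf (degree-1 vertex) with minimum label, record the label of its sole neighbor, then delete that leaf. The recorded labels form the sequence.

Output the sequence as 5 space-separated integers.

Answer: 6 1 4 7 6

Derivation:
Step 1: leaves = {2,3,5}. Remove smallest leaf 2, emit neighbor 6.
Step 2: leaves = {3,5}. Remove smallest leaf 3, emit neighbor 1.
Step 3: leaves = {1,5}. Remove smallest leaf 1, emit neighbor 4.
Step 4: leaves = {4,5}. Remove smallest leaf 4, emit neighbor 7.
Step 5: leaves = {5,7}. Remove smallest leaf 5, emit neighbor 6.
Done: 2 vertices remain (6, 7). Sequence = [6 1 4 7 6]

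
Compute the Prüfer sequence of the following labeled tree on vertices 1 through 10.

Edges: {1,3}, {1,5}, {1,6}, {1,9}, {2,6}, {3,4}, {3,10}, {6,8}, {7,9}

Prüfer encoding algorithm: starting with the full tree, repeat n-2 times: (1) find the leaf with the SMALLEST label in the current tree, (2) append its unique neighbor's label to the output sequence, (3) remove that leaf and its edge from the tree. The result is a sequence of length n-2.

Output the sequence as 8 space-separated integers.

Step 1: leaves = {2,4,5,7,8,10}. Remove smallest leaf 2, emit neighbor 6.
Step 2: leaves = {4,5,7,8,10}. Remove smallest leaf 4, emit neighbor 3.
Step 3: leaves = {5,7,8,10}. Remove smallest leaf 5, emit neighbor 1.
Step 4: leaves = {7,8,10}. Remove smallest leaf 7, emit neighbor 9.
Step 5: leaves = {8,9,10}. Remove smallest leaf 8, emit neighbor 6.
Step 6: leaves = {6,9,10}. Remove smallest leaf 6, emit neighbor 1.
Step 7: leaves = {9,10}. Remove smallest leaf 9, emit neighbor 1.
Step 8: leaves = {1,10}. Remove smallest leaf 1, emit neighbor 3.
Done: 2 vertices remain (3, 10). Sequence = [6 3 1 9 6 1 1 3]

Answer: 6 3 1 9 6 1 1 3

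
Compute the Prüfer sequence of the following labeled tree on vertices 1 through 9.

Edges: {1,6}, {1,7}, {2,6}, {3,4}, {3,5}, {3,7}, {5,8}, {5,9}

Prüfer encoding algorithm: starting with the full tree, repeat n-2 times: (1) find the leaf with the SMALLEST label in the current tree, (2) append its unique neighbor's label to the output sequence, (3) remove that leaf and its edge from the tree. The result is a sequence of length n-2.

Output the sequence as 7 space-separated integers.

Answer: 6 3 1 7 3 5 5

Derivation:
Step 1: leaves = {2,4,8,9}. Remove smallest leaf 2, emit neighbor 6.
Step 2: leaves = {4,6,8,9}. Remove smallest leaf 4, emit neighbor 3.
Step 3: leaves = {6,8,9}. Remove smallest leaf 6, emit neighbor 1.
Step 4: leaves = {1,8,9}. Remove smallest leaf 1, emit neighbor 7.
Step 5: leaves = {7,8,9}. Remove smallest leaf 7, emit neighbor 3.
Step 6: leaves = {3,8,9}. Remove smallest leaf 3, emit neighbor 5.
Step 7: leaves = {8,9}. Remove smallest leaf 8, emit neighbor 5.
Done: 2 vertices remain (5, 9). Sequence = [6 3 1 7 3 5 5]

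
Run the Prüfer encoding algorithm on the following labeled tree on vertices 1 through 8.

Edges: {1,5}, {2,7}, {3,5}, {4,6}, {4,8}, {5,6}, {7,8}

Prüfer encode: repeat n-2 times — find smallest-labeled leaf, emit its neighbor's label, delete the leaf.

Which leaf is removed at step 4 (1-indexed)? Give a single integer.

Step 1: current leaves = {1,2,3}. Remove leaf 1 (neighbor: 5).
Step 2: current leaves = {2,3}. Remove leaf 2 (neighbor: 7).
Step 3: current leaves = {3,7}. Remove leaf 3 (neighbor: 5).
Step 4: current leaves = {5,7}. Remove leaf 5 (neighbor: 6).

Answer: 5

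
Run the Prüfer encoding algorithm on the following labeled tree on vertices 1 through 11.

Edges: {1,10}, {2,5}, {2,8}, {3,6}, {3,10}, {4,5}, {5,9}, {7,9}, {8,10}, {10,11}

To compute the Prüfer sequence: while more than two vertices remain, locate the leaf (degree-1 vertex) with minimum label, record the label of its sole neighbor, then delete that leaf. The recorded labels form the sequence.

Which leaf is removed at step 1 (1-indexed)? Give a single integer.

Answer: 1

Derivation:
Step 1: current leaves = {1,4,6,7,11}. Remove leaf 1 (neighbor: 10).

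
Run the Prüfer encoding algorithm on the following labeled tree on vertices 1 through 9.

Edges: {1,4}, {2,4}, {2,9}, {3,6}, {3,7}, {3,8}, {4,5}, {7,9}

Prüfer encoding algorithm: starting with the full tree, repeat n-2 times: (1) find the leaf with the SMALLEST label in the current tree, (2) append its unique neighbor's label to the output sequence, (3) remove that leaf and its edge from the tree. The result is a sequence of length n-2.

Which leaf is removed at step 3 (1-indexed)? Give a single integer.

Step 1: current leaves = {1,5,6,8}. Remove leaf 1 (neighbor: 4).
Step 2: current leaves = {5,6,8}. Remove leaf 5 (neighbor: 4).
Step 3: current leaves = {4,6,8}. Remove leaf 4 (neighbor: 2).

Answer: 4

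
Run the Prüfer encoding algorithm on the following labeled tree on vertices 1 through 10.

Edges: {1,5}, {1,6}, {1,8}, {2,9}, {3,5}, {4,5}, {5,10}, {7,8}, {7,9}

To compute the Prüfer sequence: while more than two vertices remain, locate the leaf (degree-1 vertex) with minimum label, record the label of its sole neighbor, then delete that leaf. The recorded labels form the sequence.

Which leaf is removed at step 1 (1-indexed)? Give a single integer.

Answer: 2

Derivation:
Step 1: current leaves = {2,3,4,6,10}. Remove leaf 2 (neighbor: 9).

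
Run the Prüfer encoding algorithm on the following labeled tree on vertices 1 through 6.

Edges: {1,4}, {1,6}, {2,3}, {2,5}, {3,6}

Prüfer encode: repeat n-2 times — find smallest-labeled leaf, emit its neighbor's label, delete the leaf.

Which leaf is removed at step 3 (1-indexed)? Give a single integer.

Step 1: current leaves = {4,5}. Remove leaf 4 (neighbor: 1).
Step 2: current leaves = {1,5}. Remove leaf 1 (neighbor: 6).
Step 3: current leaves = {5,6}. Remove leaf 5 (neighbor: 2).

Answer: 5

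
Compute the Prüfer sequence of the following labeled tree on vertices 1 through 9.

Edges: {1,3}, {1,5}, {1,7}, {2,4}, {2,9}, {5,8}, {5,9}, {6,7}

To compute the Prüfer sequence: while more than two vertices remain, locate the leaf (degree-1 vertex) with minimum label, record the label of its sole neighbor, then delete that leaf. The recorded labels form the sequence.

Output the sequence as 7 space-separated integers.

Answer: 1 2 9 7 1 5 5

Derivation:
Step 1: leaves = {3,4,6,8}. Remove smallest leaf 3, emit neighbor 1.
Step 2: leaves = {4,6,8}. Remove smallest leaf 4, emit neighbor 2.
Step 3: leaves = {2,6,8}. Remove smallest leaf 2, emit neighbor 9.
Step 4: leaves = {6,8,9}. Remove smallest leaf 6, emit neighbor 7.
Step 5: leaves = {7,8,9}. Remove smallest leaf 7, emit neighbor 1.
Step 6: leaves = {1,8,9}. Remove smallest leaf 1, emit neighbor 5.
Step 7: leaves = {8,9}. Remove smallest leaf 8, emit neighbor 5.
Done: 2 vertices remain (5, 9). Sequence = [1 2 9 7 1 5 5]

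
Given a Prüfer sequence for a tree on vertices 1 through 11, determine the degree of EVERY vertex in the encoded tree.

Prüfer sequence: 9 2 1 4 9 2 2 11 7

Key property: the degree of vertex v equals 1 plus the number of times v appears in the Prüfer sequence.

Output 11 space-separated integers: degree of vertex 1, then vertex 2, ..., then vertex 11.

p_1 = 9: count[9] becomes 1
p_2 = 2: count[2] becomes 1
p_3 = 1: count[1] becomes 1
p_4 = 4: count[4] becomes 1
p_5 = 9: count[9] becomes 2
p_6 = 2: count[2] becomes 2
p_7 = 2: count[2] becomes 3
p_8 = 11: count[11] becomes 1
p_9 = 7: count[7] becomes 1
Degrees (1 + count): deg[1]=1+1=2, deg[2]=1+3=4, deg[3]=1+0=1, deg[4]=1+1=2, deg[5]=1+0=1, deg[6]=1+0=1, deg[7]=1+1=2, deg[8]=1+0=1, deg[9]=1+2=3, deg[10]=1+0=1, deg[11]=1+1=2

Answer: 2 4 1 2 1 1 2 1 3 1 2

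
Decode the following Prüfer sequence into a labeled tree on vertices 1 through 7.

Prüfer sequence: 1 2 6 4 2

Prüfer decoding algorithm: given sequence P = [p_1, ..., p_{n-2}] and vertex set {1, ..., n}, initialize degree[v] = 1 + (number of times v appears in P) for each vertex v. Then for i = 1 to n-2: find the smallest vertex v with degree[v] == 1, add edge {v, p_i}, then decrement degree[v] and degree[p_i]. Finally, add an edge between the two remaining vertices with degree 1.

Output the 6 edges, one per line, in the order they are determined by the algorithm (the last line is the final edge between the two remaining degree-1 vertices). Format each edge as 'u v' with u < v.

Initial degrees: {1:2, 2:3, 3:1, 4:2, 5:1, 6:2, 7:1}
Step 1: smallest deg-1 vertex = 3, p_1 = 1. Add edge {1,3}. Now deg[3]=0, deg[1]=1.
Step 2: smallest deg-1 vertex = 1, p_2 = 2. Add edge {1,2}. Now deg[1]=0, deg[2]=2.
Step 3: smallest deg-1 vertex = 5, p_3 = 6. Add edge {5,6}. Now deg[5]=0, deg[6]=1.
Step 4: smallest deg-1 vertex = 6, p_4 = 4. Add edge {4,6}. Now deg[6]=0, deg[4]=1.
Step 5: smallest deg-1 vertex = 4, p_5 = 2. Add edge {2,4}. Now deg[4]=0, deg[2]=1.
Final: two remaining deg-1 vertices are 2, 7. Add edge {2,7}.

Answer: 1 3
1 2
5 6
4 6
2 4
2 7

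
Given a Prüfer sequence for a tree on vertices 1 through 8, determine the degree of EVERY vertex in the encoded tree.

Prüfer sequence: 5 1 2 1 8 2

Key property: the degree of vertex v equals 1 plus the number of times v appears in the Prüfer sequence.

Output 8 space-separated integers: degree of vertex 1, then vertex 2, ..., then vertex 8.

p_1 = 5: count[5] becomes 1
p_2 = 1: count[1] becomes 1
p_3 = 2: count[2] becomes 1
p_4 = 1: count[1] becomes 2
p_5 = 8: count[8] becomes 1
p_6 = 2: count[2] becomes 2
Degrees (1 + count): deg[1]=1+2=3, deg[2]=1+2=3, deg[3]=1+0=1, deg[4]=1+0=1, deg[5]=1+1=2, deg[6]=1+0=1, deg[7]=1+0=1, deg[8]=1+1=2

Answer: 3 3 1 1 2 1 1 2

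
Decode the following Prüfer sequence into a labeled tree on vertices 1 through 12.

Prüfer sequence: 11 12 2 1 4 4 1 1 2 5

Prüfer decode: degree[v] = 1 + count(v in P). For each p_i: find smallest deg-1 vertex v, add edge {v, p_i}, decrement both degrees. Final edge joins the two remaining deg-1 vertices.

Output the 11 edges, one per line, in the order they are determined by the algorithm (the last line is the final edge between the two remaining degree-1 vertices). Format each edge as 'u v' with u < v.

Answer: 3 11
6 12
2 7
1 8
4 9
4 10
1 4
1 11
1 2
2 5
5 12

Derivation:
Initial degrees: {1:4, 2:3, 3:1, 4:3, 5:2, 6:1, 7:1, 8:1, 9:1, 10:1, 11:2, 12:2}
Step 1: smallest deg-1 vertex = 3, p_1 = 11. Add edge {3,11}. Now deg[3]=0, deg[11]=1.
Step 2: smallest deg-1 vertex = 6, p_2 = 12. Add edge {6,12}. Now deg[6]=0, deg[12]=1.
Step 3: smallest deg-1 vertex = 7, p_3 = 2. Add edge {2,7}. Now deg[7]=0, deg[2]=2.
Step 4: smallest deg-1 vertex = 8, p_4 = 1. Add edge {1,8}. Now deg[8]=0, deg[1]=3.
Step 5: smallest deg-1 vertex = 9, p_5 = 4. Add edge {4,9}. Now deg[9]=0, deg[4]=2.
Step 6: smallest deg-1 vertex = 10, p_6 = 4. Add edge {4,10}. Now deg[10]=0, deg[4]=1.
Step 7: smallest deg-1 vertex = 4, p_7 = 1. Add edge {1,4}. Now deg[4]=0, deg[1]=2.
Step 8: smallest deg-1 vertex = 11, p_8 = 1. Add edge {1,11}. Now deg[11]=0, deg[1]=1.
Step 9: smallest deg-1 vertex = 1, p_9 = 2. Add edge {1,2}. Now deg[1]=0, deg[2]=1.
Step 10: smallest deg-1 vertex = 2, p_10 = 5. Add edge {2,5}. Now deg[2]=0, deg[5]=1.
Final: two remaining deg-1 vertices are 5, 12. Add edge {5,12}.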